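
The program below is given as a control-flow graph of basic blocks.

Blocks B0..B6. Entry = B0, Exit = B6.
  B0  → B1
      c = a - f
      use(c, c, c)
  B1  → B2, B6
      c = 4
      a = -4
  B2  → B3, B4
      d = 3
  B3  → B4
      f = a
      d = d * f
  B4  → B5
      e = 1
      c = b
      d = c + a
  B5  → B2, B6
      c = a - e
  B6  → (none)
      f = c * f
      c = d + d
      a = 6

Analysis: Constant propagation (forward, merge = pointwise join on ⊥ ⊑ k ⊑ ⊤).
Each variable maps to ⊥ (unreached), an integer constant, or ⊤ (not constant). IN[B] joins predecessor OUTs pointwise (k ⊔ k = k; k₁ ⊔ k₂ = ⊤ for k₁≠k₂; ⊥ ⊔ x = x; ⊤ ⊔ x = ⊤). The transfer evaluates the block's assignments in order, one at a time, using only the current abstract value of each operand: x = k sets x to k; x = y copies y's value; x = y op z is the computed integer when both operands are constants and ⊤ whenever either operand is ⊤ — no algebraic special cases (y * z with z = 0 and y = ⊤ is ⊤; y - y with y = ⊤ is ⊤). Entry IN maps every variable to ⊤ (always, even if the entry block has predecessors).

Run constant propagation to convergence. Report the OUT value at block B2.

Answer: {a: -4, b: ⊤, c: ⊤, d: 3, e: ⊤, f: ⊤}

Derivation:
Per-block solution:
  B0: | IN=(all ⊤) | OUT=(all ⊤)
  B1: | IN=(all ⊤) | OUT={a:-4, c:4; rest ⊤}
  B2: | IN={a:-4; rest ⊤} | OUT={a:-4, d:3; rest ⊤}
  B3: | IN={a:-4, d:3; rest ⊤} | OUT={a:-4, d:-12, f:-4; rest ⊤}
  B4: | IN={a:-4; rest ⊤} | OUT={a:-4, e:1; rest ⊤}
  B5: | IN={a:-4, e:1; rest ⊤} | OUT={a:-4, c:-5, e:1; rest ⊤}
  B6: | IN={a:-4; rest ⊤} | OUT={a:6; rest ⊤}

Merge at B2: IN[B2] = OUT[B1] ⊔ OUT[B5] = {a: -4, b: ⊤, c: ⊤, d: ⊤, e: ⊤, f: ⊤}
Applying B2's transfer function to that IN value gives OUT[B2] (row B2 above).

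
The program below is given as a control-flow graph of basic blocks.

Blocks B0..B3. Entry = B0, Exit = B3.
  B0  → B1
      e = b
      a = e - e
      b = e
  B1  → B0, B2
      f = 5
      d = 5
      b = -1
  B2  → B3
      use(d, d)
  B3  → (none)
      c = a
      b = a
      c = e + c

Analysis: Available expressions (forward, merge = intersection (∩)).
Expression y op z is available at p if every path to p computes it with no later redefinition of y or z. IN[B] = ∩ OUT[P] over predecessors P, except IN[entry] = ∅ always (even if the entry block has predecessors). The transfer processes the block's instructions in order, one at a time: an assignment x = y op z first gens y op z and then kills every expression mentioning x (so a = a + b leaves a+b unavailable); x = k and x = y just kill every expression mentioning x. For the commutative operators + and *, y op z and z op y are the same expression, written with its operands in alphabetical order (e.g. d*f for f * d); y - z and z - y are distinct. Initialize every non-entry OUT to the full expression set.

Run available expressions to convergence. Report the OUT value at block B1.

Answer: {e-e}

Derivation:
Fixpoint table:
  B0:  IN={}  OUT={e-e}
  B1:  IN={e-e}  OUT={e-e}
  B2:  IN={e-e}  OUT={e-e}
  B3:  IN={e-e}  OUT={e-e}

Merge at B1: IN[B1] = OUT[B0] = {e-e}
Applying B1's transfer function to that IN value gives OUT[B1] (row B1 above).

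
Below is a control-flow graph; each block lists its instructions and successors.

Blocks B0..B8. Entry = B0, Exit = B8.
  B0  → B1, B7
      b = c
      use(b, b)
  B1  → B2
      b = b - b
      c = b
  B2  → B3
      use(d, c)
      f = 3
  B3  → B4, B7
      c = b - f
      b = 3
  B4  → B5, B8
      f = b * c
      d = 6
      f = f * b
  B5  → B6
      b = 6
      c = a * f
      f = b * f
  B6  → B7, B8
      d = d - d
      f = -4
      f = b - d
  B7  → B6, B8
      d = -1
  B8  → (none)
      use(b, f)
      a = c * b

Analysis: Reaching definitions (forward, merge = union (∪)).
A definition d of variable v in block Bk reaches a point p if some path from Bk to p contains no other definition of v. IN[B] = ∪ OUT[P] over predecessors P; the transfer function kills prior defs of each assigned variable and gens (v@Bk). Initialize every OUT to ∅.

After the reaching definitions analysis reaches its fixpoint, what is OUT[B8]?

Fixpoint table:
  B0:  IN={}  OUT={b@B0}
  B1:  IN={b@B0}  OUT={b@B1, c@B1}
  B2:  IN={b@B1, c@B1}  OUT={b@B1, c@B1, f@B2}
  B3:  IN={b@B1, c@B1, f@B2}  OUT={b@B3, c@B3, f@B2}
  B4:  IN={b@B3, c@B3, f@B2}  OUT={b@B3, c@B3, d@B4, f@B4}
  B5:  IN={b@B3, c@B3, d@B4, f@B4}  OUT={b@B5, c@B5, d@B4, f@B5}
  B6:  IN={b@B0, b@B3, b@B5, c@B3, c@B5, d@B4, d@B7, f@B2, f@B5, f@B6}  OUT={b@B0, b@B3, b@B5, c@B3, c@B5, d@B6, f@B6}
  B7:  IN={b@B0, b@B3, b@B5, c@B3, c@B5, d@B6, f@B2, f@B6}  OUT={b@B0, b@B3, b@B5, c@B3, c@B5, d@B7, f@B2, f@B6}
  B8:  IN={b@B0, b@B3, b@B5, c@B3, c@B5, d@B4, d@B6, d@B7, f@B2, f@B4, f@B6}  OUT={a@B8, b@B0, b@B3, b@B5, c@B3, c@B5, d@B4, d@B6, d@B7, f@B2, f@B4, f@B6}

Merge at B8: IN[B8] = OUT[B4] ⊔ OUT[B6] ⊔ OUT[B7] = {b@B0, b@B3, b@B5, c@B3, c@B5, d@B4, d@B6, d@B7, f@B2, f@B4, f@B6}
Applying B8's transfer function to that IN value gives OUT[B8] (row B8 above).

Answer: {a@B8, b@B0, b@B3, b@B5, c@B3, c@B5, d@B4, d@B6, d@B7, f@B2, f@B4, f@B6}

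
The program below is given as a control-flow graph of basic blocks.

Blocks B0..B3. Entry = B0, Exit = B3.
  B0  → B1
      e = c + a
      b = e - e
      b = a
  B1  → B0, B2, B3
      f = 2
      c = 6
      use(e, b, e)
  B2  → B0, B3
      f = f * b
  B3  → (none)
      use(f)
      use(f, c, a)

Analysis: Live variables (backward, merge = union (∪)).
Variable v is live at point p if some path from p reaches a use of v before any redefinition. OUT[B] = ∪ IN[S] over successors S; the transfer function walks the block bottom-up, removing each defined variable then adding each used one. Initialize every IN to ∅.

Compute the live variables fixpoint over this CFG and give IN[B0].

Answer: {a, c}

Working:
Fixpoint table:
  B0: | IN={a, c} | OUT={a, b, e}
  B1: | IN={a, b, e} | OUT={a, b, c, f}
  B2: | IN={a, b, c, f} | OUT={a, c, f}
  B3: | IN={a, c, f} | OUT={}

Merge at B0: OUT[B0] = IN[B1] = {a, b, e}
Applying B0's transfer function to that OUT value gives IN[B0] (row B0 above).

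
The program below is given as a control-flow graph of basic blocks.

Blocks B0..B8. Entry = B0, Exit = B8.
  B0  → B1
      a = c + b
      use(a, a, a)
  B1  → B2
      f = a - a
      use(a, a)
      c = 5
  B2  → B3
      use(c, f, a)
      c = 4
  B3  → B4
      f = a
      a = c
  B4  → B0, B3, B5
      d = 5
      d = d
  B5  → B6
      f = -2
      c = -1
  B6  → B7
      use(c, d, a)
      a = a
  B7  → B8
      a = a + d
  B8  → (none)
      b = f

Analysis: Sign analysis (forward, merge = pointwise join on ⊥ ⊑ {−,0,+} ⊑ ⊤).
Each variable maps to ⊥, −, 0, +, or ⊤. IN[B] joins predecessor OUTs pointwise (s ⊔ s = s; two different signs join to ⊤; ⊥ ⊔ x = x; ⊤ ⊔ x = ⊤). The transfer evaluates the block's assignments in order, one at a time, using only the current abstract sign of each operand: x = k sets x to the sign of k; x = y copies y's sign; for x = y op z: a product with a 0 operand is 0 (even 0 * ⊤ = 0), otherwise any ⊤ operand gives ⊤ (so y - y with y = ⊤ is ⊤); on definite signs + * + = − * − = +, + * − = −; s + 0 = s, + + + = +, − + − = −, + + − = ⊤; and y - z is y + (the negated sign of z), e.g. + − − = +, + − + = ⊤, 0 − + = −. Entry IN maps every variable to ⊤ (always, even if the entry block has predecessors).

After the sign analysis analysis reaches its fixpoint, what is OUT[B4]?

Answer: {a: +, b: ⊤, c: +, d: +, e: ⊤, f: ⊤}

Working:
Per-block solution:
  B0:   IN=(all ⊤)   OUT=(all ⊤)
  B1:   IN=(all ⊤)   OUT={c:+; rest ⊤}
  B2:   IN={c:+; rest ⊤}   OUT={c:+; rest ⊤}
  B3:   IN={c:+; rest ⊤}   OUT={a:+, c:+; rest ⊤}
  B4:   IN={a:+, c:+; rest ⊤}   OUT={a:+, c:+, d:+; rest ⊤}
  B5:   IN={a:+, c:+, d:+; rest ⊤}   OUT={a:+, c:-, d:+, f:-; rest ⊤}
  B6:   IN={a:+, c:-, d:+, f:-; rest ⊤}   OUT={a:+, c:-, d:+, f:-; rest ⊤}
  B7:   IN={a:+, c:-, d:+, f:-; rest ⊤}   OUT={a:+, c:-, d:+, f:-; rest ⊤}
  B8:   IN={a:+, c:-, d:+, f:-; rest ⊤}   OUT={a:+, b:-, c:-, d:+, f:-; rest ⊤}

Merge at B4: IN[B4] = OUT[B3] = {a: +, b: ⊤, c: +, d: ⊤, e: ⊤, f: ⊤}
Applying B4's transfer function to that IN value gives OUT[B4] (row B4 above).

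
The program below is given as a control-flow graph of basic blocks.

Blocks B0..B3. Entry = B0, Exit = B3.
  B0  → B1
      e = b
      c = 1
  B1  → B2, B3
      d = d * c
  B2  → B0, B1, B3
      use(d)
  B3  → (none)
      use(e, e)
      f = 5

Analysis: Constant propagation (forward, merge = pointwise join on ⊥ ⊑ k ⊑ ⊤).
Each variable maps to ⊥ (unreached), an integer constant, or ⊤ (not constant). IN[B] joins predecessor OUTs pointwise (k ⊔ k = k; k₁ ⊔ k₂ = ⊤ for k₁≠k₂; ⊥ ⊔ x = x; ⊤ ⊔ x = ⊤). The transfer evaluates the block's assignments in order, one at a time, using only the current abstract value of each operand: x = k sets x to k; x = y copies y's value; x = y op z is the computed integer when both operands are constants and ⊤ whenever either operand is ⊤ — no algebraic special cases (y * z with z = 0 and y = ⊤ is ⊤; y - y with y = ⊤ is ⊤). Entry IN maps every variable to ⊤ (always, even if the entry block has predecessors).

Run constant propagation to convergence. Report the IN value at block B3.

Converged values:
  B0:   IN=(all ⊤)   OUT={c:1; rest ⊤}
  B1:   IN={c:1; rest ⊤}   OUT={c:1; rest ⊤}
  B2:   IN={c:1; rest ⊤}   OUT={c:1; rest ⊤}
  B3:   IN={c:1; rest ⊤}   OUT={c:1, f:5; rest ⊤}

Merge at B3: IN[B3] = OUT[B1] ⊔ OUT[B2] = {a: ⊤, b: ⊤, c: 1, d: ⊤, e: ⊤, f: ⊤}

Answer: {a: ⊤, b: ⊤, c: 1, d: ⊤, e: ⊤, f: ⊤}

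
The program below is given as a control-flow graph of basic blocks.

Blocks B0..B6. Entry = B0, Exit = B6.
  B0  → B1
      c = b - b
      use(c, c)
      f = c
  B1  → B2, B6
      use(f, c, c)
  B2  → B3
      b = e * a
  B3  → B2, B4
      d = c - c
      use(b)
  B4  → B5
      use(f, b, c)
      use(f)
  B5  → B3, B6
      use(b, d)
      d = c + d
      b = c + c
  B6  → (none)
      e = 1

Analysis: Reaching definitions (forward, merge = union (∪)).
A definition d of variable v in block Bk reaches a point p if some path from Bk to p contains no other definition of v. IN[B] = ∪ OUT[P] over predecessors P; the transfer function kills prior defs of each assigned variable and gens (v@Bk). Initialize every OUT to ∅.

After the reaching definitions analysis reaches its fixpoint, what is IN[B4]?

Converged values:
  B0:   IN={}   OUT={c@B0, f@B0}
  B1:   IN={c@B0, f@B0}   OUT={c@B0, f@B0}
  B2:   IN={b@B2, b@B5, c@B0, d@B3, f@B0}   OUT={b@B2, c@B0, d@B3, f@B0}
  B3:   IN={b@B2, b@B5, c@B0, d@B3, d@B5, f@B0}   OUT={b@B2, b@B5, c@B0, d@B3, f@B0}
  B4:   IN={b@B2, b@B5, c@B0, d@B3, f@B0}   OUT={b@B2, b@B5, c@B0, d@B3, f@B0}
  B5:   IN={b@B2, b@B5, c@B0, d@B3, f@B0}   OUT={b@B5, c@B0, d@B5, f@B0}
  B6:   IN={b@B5, c@B0, d@B5, f@B0}   OUT={b@B5, c@B0, d@B5, e@B6, f@B0}

Merge at B4: IN[B4] = OUT[B3] = {b@B2, b@B5, c@B0, d@B3, f@B0}

Answer: {b@B2, b@B5, c@B0, d@B3, f@B0}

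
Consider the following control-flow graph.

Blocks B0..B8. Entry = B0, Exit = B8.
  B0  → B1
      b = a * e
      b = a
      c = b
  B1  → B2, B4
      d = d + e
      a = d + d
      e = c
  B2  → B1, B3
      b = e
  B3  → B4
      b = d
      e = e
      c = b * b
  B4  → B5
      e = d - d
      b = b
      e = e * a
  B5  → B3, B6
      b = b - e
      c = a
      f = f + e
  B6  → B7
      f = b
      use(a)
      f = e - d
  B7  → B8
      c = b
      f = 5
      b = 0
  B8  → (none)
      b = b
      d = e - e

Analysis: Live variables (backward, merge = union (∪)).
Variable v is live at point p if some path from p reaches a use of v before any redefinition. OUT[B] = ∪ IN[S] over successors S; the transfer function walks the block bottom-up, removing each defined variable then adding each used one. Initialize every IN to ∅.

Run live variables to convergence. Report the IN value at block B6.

Answer: {a, b, d, e}

Working:
Per-block solution:
  B0:   IN={a, d, e, f}   OUT={b, c, d, e, f}
  B1:   IN={b, c, d, e, f}   OUT={a, b, c, d, e, f}
  B2:   IN={a, c, d, e, f}   OUT={a, b, c, d, e, f}
  B3:   IN={a, d, e, f}   OUT={a, b, d, f}
  B4:   IN={a, b, d, f}   OUT={a, b, d, e, f}
  B5:   IN={a, b, d, e, f}   OUT={a, b, d, e, f}
  B6:   IN={a, b, d, e}   OUT={b, e}
  B7:   IN={b, e}   OUT={b, e}
  B8:   IN={b, e}   OUT={}

Merge at B6: OUT[B6] = IN[B7] = {b, e}
Applying B6's transfer function to that OUT value gives IN[B6] (row B6 above).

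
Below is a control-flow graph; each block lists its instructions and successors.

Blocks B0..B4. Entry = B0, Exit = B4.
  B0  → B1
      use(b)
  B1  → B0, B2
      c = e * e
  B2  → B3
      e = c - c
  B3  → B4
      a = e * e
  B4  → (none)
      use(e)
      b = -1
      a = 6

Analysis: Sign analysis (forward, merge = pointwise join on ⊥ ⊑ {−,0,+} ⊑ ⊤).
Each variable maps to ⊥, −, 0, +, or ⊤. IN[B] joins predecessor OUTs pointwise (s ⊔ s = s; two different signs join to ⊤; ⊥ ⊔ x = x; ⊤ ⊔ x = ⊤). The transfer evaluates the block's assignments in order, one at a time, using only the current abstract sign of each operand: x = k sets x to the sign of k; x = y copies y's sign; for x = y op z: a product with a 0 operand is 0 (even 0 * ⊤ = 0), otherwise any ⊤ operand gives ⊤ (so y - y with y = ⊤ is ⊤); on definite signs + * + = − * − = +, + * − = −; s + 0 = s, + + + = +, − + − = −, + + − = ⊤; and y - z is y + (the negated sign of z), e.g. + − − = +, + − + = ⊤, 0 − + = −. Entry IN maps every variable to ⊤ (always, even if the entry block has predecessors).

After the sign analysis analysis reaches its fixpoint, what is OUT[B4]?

Converged values:
  B0:   IN=(all ⊤)   OUT=(all ⊤)
  B1:   IN=(all ⊤)   OUT=(all ⊤)
  B2:   IN=(all ⊤)   OUT=(all ⊤)
  B3:   IN=(all ⊤)   OUT=(all ⊤)
  B4:   IN=(all ⊤)   OUT={a:+, b:-; rest ⊤}

Merge at B4: IN[B4] = OUT[B3] = {a: ⊤, b: ⊤, c: ⊤, d: ⊤, e: ⊤, f: ⊤}
Applying B4's transfer function to that IN value gives OUT[B4] (row B4 above).

Answer: {a: +, b: -, c: ⊤, d: ⊤, e: ⊤, f: ⊤}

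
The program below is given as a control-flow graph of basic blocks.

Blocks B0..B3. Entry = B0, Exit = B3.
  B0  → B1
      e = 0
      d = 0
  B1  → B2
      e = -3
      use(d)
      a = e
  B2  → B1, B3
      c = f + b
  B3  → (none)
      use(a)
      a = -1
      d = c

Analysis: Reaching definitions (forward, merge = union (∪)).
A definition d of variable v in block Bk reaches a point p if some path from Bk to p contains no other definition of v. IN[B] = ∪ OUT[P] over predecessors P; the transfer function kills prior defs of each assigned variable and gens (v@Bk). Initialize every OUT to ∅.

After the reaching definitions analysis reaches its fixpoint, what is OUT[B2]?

Answer: {a@B1, c@B2, d@B0, e@B1}

Working:
Fixpoint table:
  B0: | IN={} | OUT={d@B0, e@B0}
  B1: | IN={a@B1, c@B2, d@B0, e@B0, e@B1} | OUT={a@B1, c@B2, d@B0, e@B1}
  B2: | IN={a@B1, c@B2, d@B0, e@B1} | OUT={a@B1, c@B2, d@B0, e@B1}
  B3: | IN={a@B1, c@B2, d@B0, e@B1} | OUT={a@B3, c@B2, d@B3, e@B1}

Merge at B2: IN[B2] = OUT[B1] = {a@B1, c@B2, d@B0, e@B1}
Applying B2's transfer function to that IN value gives OUT[B2] (row B2 above).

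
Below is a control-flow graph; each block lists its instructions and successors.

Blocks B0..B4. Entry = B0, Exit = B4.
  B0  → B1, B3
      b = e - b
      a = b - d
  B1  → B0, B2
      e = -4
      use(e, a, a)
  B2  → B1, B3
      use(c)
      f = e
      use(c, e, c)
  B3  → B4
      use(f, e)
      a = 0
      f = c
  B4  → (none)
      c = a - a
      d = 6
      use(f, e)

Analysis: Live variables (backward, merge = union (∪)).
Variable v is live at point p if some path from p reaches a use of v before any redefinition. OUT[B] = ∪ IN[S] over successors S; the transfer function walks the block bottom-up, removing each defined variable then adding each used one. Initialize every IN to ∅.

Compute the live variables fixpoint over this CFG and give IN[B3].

Converged values:
  B0:   IN={b, c, d, e, f}   OUT={a, b, c, d, e, f}
  B1:   IN={a, b, c, d, f}   OUT={a, b, c, d, e, f}
  B2:   IN={a, b, c, d, e}   OUT={a, b, c, d, e, f}
  B3:   IN={c, e, f}   OUT={a, e, f}
  B4:   IN={a, e, f}   OUT={}

Merge at B3: OUT[B3] = IN[B4] = {a, e, f}
Applying B3's transfer function to that OUT value gives IN[B3] (row B3 above).

Answer: {c, e, f}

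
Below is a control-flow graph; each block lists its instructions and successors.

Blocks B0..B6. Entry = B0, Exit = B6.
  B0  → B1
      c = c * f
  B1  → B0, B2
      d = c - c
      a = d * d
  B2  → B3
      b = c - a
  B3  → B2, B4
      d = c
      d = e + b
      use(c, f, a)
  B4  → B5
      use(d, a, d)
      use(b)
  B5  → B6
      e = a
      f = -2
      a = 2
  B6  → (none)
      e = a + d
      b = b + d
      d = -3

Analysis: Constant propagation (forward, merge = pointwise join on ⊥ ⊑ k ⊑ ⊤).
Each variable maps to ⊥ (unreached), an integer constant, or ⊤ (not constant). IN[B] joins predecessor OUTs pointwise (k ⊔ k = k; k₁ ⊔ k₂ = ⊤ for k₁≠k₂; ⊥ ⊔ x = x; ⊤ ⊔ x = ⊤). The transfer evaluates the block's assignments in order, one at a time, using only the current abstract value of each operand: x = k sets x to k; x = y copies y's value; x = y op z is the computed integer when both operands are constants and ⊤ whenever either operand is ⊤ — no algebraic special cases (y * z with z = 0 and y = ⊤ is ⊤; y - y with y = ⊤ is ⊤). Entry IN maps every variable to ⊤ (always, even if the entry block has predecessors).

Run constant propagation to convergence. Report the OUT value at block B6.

Per-block solution:
  B0:   IN=(all ⊤)   OUT=(all ⊤)
  B1:   IN=(all ⊤)   OUT=(all ⊤)
  B2:   IN=(all ⊤)   OUT=(all ⊤)
  B3:   IN=(all ⊤)   OUT=(all ⊤)
  B4:   IN=(all ⊤)   OUT=(all ⊤)
  B5:   IN=(all ⊤)   OUT={a:2, f:-2; rest ⊤}
  B6:   IN={a:2, f:-2; rest ⊤}   OUT={a:2, d:-3, f:-2; rest ⊤}

Merge at B6: IN[B6] = OUT[B5] = {a: 2, b: ⊤, c: ⊤, d: ⊤, e: ⊤, f: -2}
Applying B6's transfer function to that IN value gives OUT[B6] (row B6 above).

Answer: {a: 2, b: ⊤, c: ⊤, d: -3, e: ⊤, f: -2}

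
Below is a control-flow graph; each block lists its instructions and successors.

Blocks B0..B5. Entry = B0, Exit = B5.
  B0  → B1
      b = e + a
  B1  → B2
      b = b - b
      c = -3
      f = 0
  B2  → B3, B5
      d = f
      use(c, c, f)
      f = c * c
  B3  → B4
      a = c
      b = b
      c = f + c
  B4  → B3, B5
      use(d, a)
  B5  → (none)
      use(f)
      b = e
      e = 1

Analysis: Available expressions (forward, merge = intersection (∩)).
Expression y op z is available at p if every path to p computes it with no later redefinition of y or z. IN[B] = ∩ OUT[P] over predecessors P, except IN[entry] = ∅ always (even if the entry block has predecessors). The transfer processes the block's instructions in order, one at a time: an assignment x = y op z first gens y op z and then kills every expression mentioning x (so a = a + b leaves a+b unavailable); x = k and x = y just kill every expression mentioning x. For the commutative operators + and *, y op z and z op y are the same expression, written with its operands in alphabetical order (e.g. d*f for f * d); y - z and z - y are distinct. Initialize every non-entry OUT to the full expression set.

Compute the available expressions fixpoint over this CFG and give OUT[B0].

Answer: {a+e}

Working:
Converged values:
  B0:   IN={}   OUT={a+e}
  B1:   IN={a+e}   OUT={a+e}
  B2:   IN={a+e}   OUT={a+e, c*c}
  B3:   IN={}   OUT={}
  B4:   IN={}   OUT={}
  B5:   IN={}   OUT={}

B0 is the boundary node: IN[B0] = {}
Applying B0's transfer function to that IN value gives OUT[B0] (row B0 above).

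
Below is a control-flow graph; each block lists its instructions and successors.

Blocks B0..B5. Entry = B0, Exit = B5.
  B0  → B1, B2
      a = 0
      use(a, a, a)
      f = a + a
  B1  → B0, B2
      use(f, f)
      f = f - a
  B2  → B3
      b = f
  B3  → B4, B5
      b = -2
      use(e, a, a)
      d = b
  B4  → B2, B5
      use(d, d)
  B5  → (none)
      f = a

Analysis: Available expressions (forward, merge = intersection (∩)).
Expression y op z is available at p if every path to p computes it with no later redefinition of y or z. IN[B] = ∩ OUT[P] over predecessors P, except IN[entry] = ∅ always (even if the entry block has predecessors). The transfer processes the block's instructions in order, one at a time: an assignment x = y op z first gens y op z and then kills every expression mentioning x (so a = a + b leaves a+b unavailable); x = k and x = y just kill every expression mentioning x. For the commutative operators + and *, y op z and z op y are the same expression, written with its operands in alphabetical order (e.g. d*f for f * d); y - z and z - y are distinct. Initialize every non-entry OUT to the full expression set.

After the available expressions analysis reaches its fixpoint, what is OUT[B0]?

Converged values:
  B0: | IN={} | OUT={a+a}
  B1: | IN={a+a} | OUT={a+a}
  B2: | IN={a+a} | OUT={a+a}
  B3: | IN={a+a} | OUT={a+a}
  B4: | IN={a+a} | OUT={a+a}
  B5: | IN={a+a} | OUT={a+a}

Merge at B0 (entry node, so the boundary value {} is joined with the incoming edge(s)): IN[B0] = {} ∩ OUT[B1] = {}
Applying B0's transfer function to that IN value gives OUT[B0] (row B0 above).

Answer: {a+a}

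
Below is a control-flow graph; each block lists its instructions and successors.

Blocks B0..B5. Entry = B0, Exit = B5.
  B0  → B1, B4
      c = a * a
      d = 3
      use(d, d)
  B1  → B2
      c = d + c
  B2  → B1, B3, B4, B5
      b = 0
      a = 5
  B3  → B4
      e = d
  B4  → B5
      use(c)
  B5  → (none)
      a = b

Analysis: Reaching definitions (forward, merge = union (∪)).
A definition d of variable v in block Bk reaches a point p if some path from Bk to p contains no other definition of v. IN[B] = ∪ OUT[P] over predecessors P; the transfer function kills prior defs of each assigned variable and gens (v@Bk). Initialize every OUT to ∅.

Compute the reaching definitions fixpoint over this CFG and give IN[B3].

Per-block solution:
  B0:  IN={}  OUT={c@B0, d@B0}
  B1:  IN={a@B2, b@B2, c@B0, c@B1, d@B0}  OUT={a@B2, b@B2, c@B1, d@B0}
  B2:  IN={a@B2, b@B2, c@B1, d@B0}  OUT={a@B2, b@B2, c@B1, d@B0}
  B3:  IN={a@B2, b@B2, c@B1, d@B0}  OUT={a@B2, b@B2, c@B1, d@B0, e@B3}
  B4:  IN={a@B2, b@B2, c@B0, c@B1, d@B0, e@B3}  OUT={a@B2, b@B2, c@B0, c@B1, d@B0, e@B3}
  B5:  IN={a@B2, b@B2, c@B0, c@B1, d@B0, e@B3}  OUT={a@B5, b@B2, c@B0, c@B1, d@B0, e@B3}

Merge at B3: IN[B3] = OUT[B2] = {a@B2, b@B2, c@B1, d@B0}

Answer: {a@B2, b@B2, c@B1, d@B0}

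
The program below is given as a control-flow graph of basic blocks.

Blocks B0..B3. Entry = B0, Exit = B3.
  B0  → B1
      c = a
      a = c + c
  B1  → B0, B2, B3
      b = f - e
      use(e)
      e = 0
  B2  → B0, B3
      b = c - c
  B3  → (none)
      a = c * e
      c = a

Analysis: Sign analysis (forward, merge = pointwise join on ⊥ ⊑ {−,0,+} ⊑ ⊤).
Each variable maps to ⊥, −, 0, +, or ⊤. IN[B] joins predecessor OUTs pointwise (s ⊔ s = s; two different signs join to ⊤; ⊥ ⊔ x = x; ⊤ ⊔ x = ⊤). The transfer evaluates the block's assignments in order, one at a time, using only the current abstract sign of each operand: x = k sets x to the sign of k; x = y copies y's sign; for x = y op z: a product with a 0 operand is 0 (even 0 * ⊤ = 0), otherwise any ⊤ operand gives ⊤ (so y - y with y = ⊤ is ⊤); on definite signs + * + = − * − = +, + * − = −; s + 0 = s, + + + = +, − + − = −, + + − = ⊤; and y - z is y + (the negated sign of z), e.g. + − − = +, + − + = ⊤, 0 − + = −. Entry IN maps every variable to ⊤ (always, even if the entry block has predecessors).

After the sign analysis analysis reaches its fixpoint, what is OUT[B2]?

Answer: {a: ⊤, b: ⊤, c: ⊤, d: ⊤, e: 0, f: ⊤}

Trace:
Converged values:
  B0:  IN=(all ⊤)  OUT=(all ⊤)
  B1:  IN=(all ⊤)  OUT={e:0; rest ⊤}
  B2:  IN={e:0; rest ⊤}  OUT={e:0; rest ⊤}
  B3:  IN={e:0; rest ⊤}  OUT={a:0, c:0, e:0; rest ⊤}

Merge at B2: IN[B2] = OUT[B1] = {a: ⊤, b: ⊤, c: ⊤, d: ⊤, e: 0, f: ⊤}
Applying B2's transfer function to that IN value gives OUT[B2] (row B2 above).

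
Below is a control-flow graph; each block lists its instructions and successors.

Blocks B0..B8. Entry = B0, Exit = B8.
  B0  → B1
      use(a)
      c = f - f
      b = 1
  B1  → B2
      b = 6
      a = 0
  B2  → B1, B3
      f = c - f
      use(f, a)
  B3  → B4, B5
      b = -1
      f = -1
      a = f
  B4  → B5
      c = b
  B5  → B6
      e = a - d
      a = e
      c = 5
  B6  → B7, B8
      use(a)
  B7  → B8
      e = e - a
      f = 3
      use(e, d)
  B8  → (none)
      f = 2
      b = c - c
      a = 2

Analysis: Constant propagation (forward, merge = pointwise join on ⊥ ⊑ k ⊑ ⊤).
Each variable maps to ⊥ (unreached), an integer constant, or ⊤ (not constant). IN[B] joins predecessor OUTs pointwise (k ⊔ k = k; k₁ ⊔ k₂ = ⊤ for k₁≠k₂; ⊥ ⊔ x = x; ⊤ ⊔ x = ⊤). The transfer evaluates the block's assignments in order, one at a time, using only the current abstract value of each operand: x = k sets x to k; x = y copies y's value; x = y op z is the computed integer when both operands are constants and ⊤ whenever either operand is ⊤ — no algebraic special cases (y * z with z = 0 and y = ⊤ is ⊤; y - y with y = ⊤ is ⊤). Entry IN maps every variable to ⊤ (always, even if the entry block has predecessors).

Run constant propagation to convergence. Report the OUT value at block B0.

Converged values:
  B0: | IN=(all ⊤) | OUT={b:1; rest ⊤}
  B1: | IN=(all ⊤) | OUT={a:0, b:6; rest ⊤}
  B2: | IN={a:0, b:6; rest ⊤} | OUT={a:0, b:6; rest ⊤}
  B3: | IN={a:0, b:6; rest ⊤} | OUT={a:-1, b:-1, f:-1; rest ⊤}
  B4: | IN={a:-1, b:-1, f:-1; rest ⊤} | OUT={a:-1, b:-1, c:-1, f:-1; rest ⊤}
  B5: | IN={a:-1, b:-1, f:-1; rest ⊤} | OUT={b:-1, c:5, f:-1; rest ⊤}
  B6: | IN={b:-1, c:5, f:-1; rest ⊤} | OUT={b:-1, c:5, f:-1; rest ⊤}
  B7: | IN={b:-1, c:5, f:-1; rest ⊤} | OUT={b:-1, c:5, f:3; rest ⊤}
  B8: | IN={b:-1, c:5; rest ⊤} | OUT={a:2, b:0, c:5, f:2; rest ⊤}

B0 is the boundary node: IN[B0] = {a: ⊤, b: ⊤, c: ⊤, d: ⊤, e: ⊤, f: ⊤}
Applying B0's transfer function to that IN value gives OUT[B0] (row B0 above).

Answer: {a: ⊤, b: 1, c: ⊤, d: ⊤, e: ⊤, f: ⊤}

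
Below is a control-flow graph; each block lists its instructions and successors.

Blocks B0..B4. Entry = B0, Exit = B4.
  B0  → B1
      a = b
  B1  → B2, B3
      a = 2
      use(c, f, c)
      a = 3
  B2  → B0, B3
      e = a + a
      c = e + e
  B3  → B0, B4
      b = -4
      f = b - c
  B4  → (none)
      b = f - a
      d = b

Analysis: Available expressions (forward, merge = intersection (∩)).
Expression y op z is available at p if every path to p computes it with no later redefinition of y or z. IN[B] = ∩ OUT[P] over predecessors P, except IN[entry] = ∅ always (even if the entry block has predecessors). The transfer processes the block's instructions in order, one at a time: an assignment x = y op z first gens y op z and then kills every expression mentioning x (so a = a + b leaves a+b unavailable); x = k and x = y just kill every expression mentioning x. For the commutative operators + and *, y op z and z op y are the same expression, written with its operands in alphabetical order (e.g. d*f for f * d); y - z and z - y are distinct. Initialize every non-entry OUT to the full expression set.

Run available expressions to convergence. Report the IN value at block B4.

Answer: {b-c}

Derivation:
Converged values:
  B0:   IN={}   OUT={}
  B1:   IN={}   OUT={}
  B2:   IN={}   OUT={a+a, e+e}
  B3:   IN={}   OUT={b-c}
  B4:   IN={b-c}   OUT={f-a}

Merge at B4: IN[B4] = OUT[B3] = {b-c}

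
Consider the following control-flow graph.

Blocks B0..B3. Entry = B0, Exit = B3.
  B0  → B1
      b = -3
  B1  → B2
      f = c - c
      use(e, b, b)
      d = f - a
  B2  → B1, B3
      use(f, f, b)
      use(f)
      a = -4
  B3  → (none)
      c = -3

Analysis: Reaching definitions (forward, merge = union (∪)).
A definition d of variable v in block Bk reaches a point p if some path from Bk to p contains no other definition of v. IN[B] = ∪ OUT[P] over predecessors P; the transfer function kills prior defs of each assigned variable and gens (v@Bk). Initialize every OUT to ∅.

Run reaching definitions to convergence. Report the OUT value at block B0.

Per-block solution:
  B0:   IN={}   OUT={b@B0}
  B1:   IN={a@B2, b@B0, d@B1, f@B1}   OUT={a@B2, b@B0, d@B1, f@B1}
  B2:   IN={a@B2, b@B0, d@B1, f@B1}   OUT={a@B2, b@B0, d@B1, f@B1}
  B3:   IN={a@B2, b@B0, d@B1, f@B1}   OUT={a@B2, b@B0, c@B3, d@B1, f@B1}

B0 is the boundary node: IN[B0] = {}
Applying B0's transfer function to that IN value gives OUT[B0] (row B0 above).

Answer: {b@B0}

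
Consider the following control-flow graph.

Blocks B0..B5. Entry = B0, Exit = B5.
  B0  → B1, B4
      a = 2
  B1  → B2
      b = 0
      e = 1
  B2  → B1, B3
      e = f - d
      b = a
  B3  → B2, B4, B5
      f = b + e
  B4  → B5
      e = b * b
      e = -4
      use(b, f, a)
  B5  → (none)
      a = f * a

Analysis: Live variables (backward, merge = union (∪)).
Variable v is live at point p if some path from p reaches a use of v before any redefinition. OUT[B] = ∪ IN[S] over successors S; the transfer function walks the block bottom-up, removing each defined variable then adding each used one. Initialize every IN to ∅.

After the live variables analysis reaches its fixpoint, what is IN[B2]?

Converged values:
  B0:   IN={b, d, f}   OUT={a, b, d, f}
  B1:   IN={a, d, f}   OUT={a, d, f}
  B2:   IN={a, d, f}   OUT={a, b, d, e, f}
  B3:   IN={a, b, d, e}   OUT={a, b, d, f}
  B4:   IN={a, b, f}   OUT={a, f}
  B5:   IN={a, f}   OUT={}

Merge at B2: OUT[B2] = IN[B1] ⊔ IN[B3] = {a, b, d, e, f}
Applying B2's transfer function to that OUT value gives IN[B2] (row B2 above).

Answer: {a, d, f}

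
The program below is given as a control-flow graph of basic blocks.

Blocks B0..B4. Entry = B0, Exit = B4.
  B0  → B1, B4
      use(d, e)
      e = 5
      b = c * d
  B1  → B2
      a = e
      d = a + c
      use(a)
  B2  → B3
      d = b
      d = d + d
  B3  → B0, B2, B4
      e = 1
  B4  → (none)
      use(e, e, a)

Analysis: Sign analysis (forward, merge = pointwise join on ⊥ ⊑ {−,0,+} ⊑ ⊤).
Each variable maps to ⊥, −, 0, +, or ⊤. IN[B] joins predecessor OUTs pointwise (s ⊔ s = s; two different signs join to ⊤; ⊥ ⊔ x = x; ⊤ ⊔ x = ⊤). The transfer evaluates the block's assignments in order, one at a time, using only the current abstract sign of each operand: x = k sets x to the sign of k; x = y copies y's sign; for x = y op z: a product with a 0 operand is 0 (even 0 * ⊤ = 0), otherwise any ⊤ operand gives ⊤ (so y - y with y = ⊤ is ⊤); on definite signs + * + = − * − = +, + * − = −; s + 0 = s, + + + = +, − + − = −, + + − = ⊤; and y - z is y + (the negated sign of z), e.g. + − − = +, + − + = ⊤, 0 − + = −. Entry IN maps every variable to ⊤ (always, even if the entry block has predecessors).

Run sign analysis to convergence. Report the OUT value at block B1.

Answer: {a: +, b: ⊤, c: ⊤, d: ⊤, e: +, f: ⊤}

Derivation:
Per-block solution:
  B0:  IN=(all ⊤)  OUT={e:+; rest ⊤}
  B1:  IN={e:+; rest ⊤}  OUT={a:+, e:+; rest ⊤}
  B2:  IN={a:+, e:+; rest ⊤}  OUT={a:+, e:+; rest ⊤}
  B3:  IN={a:+, e:+; rest ⊤}  OUT={a:+, e:+; rest ⊤}
  B4:  IN={e:+; rest ⊤}  OUT={e:+; rest ⊤}

Merge at B1: IN[B1] = OUT[B0] = {a: ⊤, b: ⊤, c: ⊤, d: ⊤, e: +, f: ⊤}
Applying B1's transfer function to that IN value gives OUT[B1] (row B1 above).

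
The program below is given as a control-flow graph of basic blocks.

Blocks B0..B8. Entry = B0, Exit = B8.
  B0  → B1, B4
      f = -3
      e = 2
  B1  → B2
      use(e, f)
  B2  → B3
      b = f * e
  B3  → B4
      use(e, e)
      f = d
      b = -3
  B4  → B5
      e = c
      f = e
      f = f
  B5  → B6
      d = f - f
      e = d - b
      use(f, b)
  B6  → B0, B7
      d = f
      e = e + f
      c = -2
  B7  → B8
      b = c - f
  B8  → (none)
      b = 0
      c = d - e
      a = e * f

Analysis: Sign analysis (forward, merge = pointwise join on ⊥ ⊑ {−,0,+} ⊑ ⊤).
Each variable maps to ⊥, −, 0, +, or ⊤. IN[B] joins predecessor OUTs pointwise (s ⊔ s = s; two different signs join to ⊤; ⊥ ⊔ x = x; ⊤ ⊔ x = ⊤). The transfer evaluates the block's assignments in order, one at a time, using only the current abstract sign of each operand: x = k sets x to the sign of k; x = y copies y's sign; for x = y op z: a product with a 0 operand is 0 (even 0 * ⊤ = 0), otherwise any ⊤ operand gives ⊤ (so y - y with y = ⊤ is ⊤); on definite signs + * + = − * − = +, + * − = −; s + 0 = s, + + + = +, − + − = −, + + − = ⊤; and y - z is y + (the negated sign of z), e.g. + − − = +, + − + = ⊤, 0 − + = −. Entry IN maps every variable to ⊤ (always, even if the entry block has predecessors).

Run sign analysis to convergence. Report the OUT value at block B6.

Answer: {a: ⊤, b: ⊤, c: -, d: ⊤, e: ⊤, f: ⊤}

Working:
Per-block solution:
  B0:   IN=(all ⊤)   OUT={e:+, f:-; rest ⊤}
  B1:   IN={e:+, f:-; rest ⊤}   OUT={e:+, f:-; rest ⊤}
  B2:   IN={e:+, f:-; rest ⊤}   OUT={b:-, e:+, f:-; rest ⊤}
  B3:   IN={b:-, e:+, f:-; rest ⊤}   OUT={b:-, e:+; rest ⊤}
  B4:   IN={e:+; rest ⊤}   OUT=(all ⊤)
  B5:   IN=(all ⊤)   OUT=(all ⊤)
  B6:   IN=(all ⊤)   OUT={c:-; rest ⊤}
  B7:   IN={c:-; rest ⊤}   OUT={c:-; rest ⊤}
  B8:   IN={c:-; rest ⊤}   OUT={b:0; rest ⊤}

Merge at B6: IN[B6] = OUT[B5] = {a: ⊤, b: ⊤, c: ⊤, d: ⊤, e: ⊤, f: ⊤}
Applying B6's transfer function to that IN value gives OUT[B6] (row B6 above).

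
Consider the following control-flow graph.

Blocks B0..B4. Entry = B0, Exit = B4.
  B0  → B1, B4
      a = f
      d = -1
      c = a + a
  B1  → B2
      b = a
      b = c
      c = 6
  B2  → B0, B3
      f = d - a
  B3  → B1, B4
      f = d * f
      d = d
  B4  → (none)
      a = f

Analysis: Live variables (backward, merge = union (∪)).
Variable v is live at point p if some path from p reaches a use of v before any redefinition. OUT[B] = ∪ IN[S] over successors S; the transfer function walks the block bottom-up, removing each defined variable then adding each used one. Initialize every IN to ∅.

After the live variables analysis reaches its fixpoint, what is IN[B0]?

Answer: {f}

Derivation:
Converged values:
  B0: | IN={f} | OUT={a, c, d, f}
  B1: | IN={a, c, d} | OUT={a, c, d}
  B2: | IN={a, c, d} | OUT={a, c, d, f}
  B3: | IN={a, c, d, f} | OUT={a, c, d, f}
  B4: | IN={f} | OUT={}

Merge at B0: OUT[B0] = IN[B1] ⊔ IN[B4] = {a, c, d, f}
Applying B0's transfer function to that OUT value gives IN[B0] (row B0 above).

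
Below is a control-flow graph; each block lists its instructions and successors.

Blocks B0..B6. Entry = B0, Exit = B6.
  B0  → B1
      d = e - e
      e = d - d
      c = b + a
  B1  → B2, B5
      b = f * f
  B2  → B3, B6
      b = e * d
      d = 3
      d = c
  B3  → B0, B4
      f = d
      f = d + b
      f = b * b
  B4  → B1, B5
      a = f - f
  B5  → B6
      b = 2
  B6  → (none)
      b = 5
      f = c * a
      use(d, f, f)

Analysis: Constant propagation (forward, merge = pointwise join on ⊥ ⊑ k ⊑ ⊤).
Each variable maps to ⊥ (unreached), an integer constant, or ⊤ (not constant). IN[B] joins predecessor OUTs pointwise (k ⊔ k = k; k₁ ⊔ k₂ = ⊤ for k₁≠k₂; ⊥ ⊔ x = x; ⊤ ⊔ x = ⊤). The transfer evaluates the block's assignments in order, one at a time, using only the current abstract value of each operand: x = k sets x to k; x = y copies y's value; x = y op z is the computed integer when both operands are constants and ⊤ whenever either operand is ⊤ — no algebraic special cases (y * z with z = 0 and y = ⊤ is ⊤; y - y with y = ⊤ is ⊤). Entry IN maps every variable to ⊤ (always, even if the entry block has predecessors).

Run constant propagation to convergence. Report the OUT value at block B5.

Answer: {a: ⊤, b: 2, c: ⊤, d: ⊤, e: ⊤, f: ⊤}

Working:
Converged values:
  B0: | IN=(all ⊤) | OUT=(all ⊤)
  B1: | IN=(all ⊤) | OUT=(all ⊤)
  B2: | IN=(all ⊤) | OUT=(all ⊤)
  B3: | IN=(all ⊤) | OUT=(all ⊤)
  B4: | IN=(all ⊤) | OUT=(all ⊤)
  B5: | IN=(all ⊤) | OUT={b:2; rest ⊤}
  B6: | IN=(all ⊤) | OUT={b:5; rest ⊤}

Merge at B5: IN[B5] = OUT[B1] ⊔ OUT[B4] = {a: ⊤, b: ⊤, c: ⊤, d: ⊤, e: ⊤, f: ⊤}
Applying B5's transfer function to that IN value gives OUT[B5] (row B5 above).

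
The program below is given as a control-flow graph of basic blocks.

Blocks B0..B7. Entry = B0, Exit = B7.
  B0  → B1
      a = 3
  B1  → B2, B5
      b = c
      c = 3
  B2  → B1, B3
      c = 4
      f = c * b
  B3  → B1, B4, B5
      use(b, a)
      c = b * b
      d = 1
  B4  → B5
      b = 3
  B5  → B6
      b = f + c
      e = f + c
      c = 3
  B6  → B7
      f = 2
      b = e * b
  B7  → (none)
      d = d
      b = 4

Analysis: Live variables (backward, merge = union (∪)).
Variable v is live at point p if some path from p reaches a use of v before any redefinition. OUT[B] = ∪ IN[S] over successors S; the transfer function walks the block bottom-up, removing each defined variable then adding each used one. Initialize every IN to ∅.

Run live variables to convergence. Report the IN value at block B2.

Answer: {a, b, d}

Trace:
Per-block solution:
  B0: | IN={c, d, f} | OUT={a, c, d, f}
  B1: | IN={a, c, d, f} | OUT={a, b, c, d, f}
  B2: | IN={a, b, d} | OUT={a, b, c, d, f}
  B3: | IN={a, b, f} | OUT={a, c, d, f}
  B4: | IN={c, d, f} | OUT={c, d, f}
  B5: | IN={c, d, f} | OUT={b, d, e}
  B6: | IN={b, d, e} | OUT={d}
  B7: | IN={d} | OUT={}

Merge at B2: OUT[B2] = IN[B1] ⊔ IN[B3] = {a, b, c, d, f}
Applying B2's transfer function to that OUT value gives IN[B2] (row B2 above).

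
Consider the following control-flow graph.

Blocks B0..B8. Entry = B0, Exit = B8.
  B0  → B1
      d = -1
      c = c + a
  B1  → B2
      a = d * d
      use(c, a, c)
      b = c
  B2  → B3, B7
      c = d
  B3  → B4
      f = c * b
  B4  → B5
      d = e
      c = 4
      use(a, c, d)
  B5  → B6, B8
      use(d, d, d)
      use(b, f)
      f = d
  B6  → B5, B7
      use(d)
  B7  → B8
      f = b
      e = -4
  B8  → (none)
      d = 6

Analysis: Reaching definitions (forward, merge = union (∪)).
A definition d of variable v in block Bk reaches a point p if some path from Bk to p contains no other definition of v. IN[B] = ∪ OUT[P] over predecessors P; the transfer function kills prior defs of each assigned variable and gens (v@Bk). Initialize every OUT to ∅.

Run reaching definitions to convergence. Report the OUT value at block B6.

Answer: {a@B1, b@B1, c@B4, d@B4, f@B5}

Derivation:
Converged values:
  B0: | IN={} | OUT={c@B0, d@B0}
  B1: | IN={c@B0, d@B0} | OUT={a@B1, b@B1, c@B0, d@B0}
  B2: | IN={a@B1, b@B1, c@B0, d@B0} | OUT={a@B1, b@B1, c@B2, d@B0}
  B3: | IN={a@B1, b@B1, c@B2, d@B0} | OUT={a@B1, b@B1, c@B2, d@B0, f@B3}
  B4: | IN={a@B1, b@B1, c@B2, d@B0, f@B3} | OUT={a@B1, b@B1, c@B4, d@B4, f@B3}
  B5: | IN={a@B1, b@B1, c@B4, d@B4, f@B3, f@B5} | OUT={a@B1, b@B1, c@B4, d@B4, f@B5}
  B6: | IN={a@B1, b@B1, c@B4, d@B4, f@B5} | OUT={a@B1, b@B1, c@B4, d@B4, f@B5}
  B7: | IN={a@B1, b@B1, c@B2, c@B4, d@B0, d@B4, f@B5} | OUT={a@B1, b@B1, c@B2, c@B4, d@B0, d@B4, e@B7, f@B7}
  B8: | IN={a@B1, b@B1, c@B2, c@B4, d@B0, d@B4, e@B7, f@B5, f@B7} | OUT={a@B1, b@B1, c@B2, c@B4, d@B8, e@B7, f@B5, f@B7}

Merge at B6: IN[B6] = OUT[B5] = {a@B1, b@B1, c@B4, d@B4, f@B5}
Applying B6's transfer function to that IN value gives OUT[B6] (row B6 above).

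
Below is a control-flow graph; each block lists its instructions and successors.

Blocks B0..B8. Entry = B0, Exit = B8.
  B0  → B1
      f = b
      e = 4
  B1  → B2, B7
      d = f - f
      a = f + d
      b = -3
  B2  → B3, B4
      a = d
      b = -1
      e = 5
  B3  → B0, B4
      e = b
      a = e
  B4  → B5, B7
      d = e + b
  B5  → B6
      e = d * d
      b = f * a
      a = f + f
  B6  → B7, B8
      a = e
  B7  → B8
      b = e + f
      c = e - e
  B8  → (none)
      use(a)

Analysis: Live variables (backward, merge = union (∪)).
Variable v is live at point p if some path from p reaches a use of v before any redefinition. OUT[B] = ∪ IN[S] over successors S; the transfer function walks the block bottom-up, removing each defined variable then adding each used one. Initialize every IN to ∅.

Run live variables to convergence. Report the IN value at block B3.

Fixpoint table:
  B0: | IN={b} | OUT={e, f}
  B1: | IN={e, f} | OUT={a, d, e, f}
  B2: | IN={d, f} | OUT={a, b, e, f}
  B3: | IN={b, f} | OUT={a, b, e, f}
  B4: | IN={a, b, e, f} | OUT={a, d, e, f}
  B5: | IN={a, d, f} | OUT={e, f}
  B6: | IN={e, f} | OUT={a, e, f}
  B7: | IN={a, e, f} | OUT={a}
  B8: | IN={a} | OUT={}

Merge at B3: OUT[B3] = IN[B0] ⊔ IN[B4] = {a, b, e, f}
Applying B3's transfer function to that OUT value gives IN[B3] (row B3 above).

Answer: {b, f}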